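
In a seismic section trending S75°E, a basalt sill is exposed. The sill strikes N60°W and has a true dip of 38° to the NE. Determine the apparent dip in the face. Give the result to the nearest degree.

11°

The section lies 15° from the strike.
tan α = tan 38° × sin 15° = 0.7813 × 0.2588 = 0.2022
α = arctan(0.2022) = 11.43°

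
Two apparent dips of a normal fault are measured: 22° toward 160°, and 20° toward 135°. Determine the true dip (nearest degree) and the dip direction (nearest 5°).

true dip 22°, dip direction 160°

Each apparent-dip line lies in the plane. As unit vectors (x east, y north, z up), v₁ plunges 22°→160° and v₂ plunges 20°→135°.
Cross product v₁ × v₂ gives the pole to the plane: n ∝ (0.049, -0.140, 0.368).
Dip δ = arctan(|n_h|/n_z) = arctan(0.149/0.368) = 22.0°.
Dip direction = azimuth of (n_x, n_y) = atan2(0.049, -0.140) = 161°.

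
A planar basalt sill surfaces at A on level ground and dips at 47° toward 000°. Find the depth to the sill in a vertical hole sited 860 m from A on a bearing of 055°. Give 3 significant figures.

529 m

The hole lies 55° from the dip direction, so the down-dip offset is 860 × cos 55° = 493.28 m.
Depth = down-dip offset × tan(dip) = 493.28 × tan 47° = 493.28 × 1.0724
Depth = 528.97 m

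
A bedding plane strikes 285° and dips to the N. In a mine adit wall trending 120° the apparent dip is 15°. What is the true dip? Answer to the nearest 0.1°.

β = acute angle between strike 285° and section 120° = 15°.
tan δ = tan α / sin β = tan 15° / sin 15° = 0.2679 / 0.2588 = 1.0353
true dip = arctan 1.0353 = 45.99°

46.0°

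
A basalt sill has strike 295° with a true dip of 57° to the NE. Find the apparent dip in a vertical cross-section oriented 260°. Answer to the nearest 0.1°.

Angle between strike (295°) and section (260°): β = 35°.
tan α = tan 57° × sin 35° = 1.5399 × 0.5736 = 0.8832
α = arctan(0.8832) = 41.45°

41.5°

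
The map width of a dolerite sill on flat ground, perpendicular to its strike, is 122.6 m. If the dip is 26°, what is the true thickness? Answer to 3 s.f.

53.7 m

True thickness t = w · sin(dip) = 122.6 × sin 26°
t = 122.6 × 0.4384 = 53.744 m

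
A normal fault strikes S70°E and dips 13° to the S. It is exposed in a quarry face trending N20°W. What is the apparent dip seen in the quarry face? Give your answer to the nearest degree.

Angle between strike (S70°E) and section (N20°W): β = 50°.
tan(apparent dip) = tan 13° · sin 50° = 0.1769
apparent dip = arctan 0.1769 = 10.03°

10°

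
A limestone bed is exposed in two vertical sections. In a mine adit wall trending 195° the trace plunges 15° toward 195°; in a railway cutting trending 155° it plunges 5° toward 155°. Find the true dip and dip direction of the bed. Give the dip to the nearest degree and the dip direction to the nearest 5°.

true dip 18°, dip direction 230°

Represent each trace as a vector plunging at its apparent dip toward its trend (east-north-up frame): v₁ = (-0.250, -0.933, -0.259), v₂ = (0.421, -0.903, -0.087).
Cross product v₁ × v₂ gives the pole to the plane: n ∝ (-0.152, -0.131, 0.619).
True dip = arccos(n_z / |n|) = arccos(0.9511) = 18.0°.
Dip direction = azimuth of (n_x, n_y) = atan2(-0.152, -0.131) = 229°.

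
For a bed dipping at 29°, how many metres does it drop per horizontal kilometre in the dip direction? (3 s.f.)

drop per km = 1000 × tan 29° = 1000 × 0.5543

554 m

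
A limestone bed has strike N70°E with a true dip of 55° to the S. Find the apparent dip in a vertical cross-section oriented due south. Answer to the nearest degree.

53°

The section lies 70° from the strike.
tan(apparent dip) = tan 55° · sin 70° = 1.3420
apparent dip = arctan 1.3420 = 53.31°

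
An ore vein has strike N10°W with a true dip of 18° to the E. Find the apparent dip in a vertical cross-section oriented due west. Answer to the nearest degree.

The section lies 80° from the strike.
tan(apparent dip) = tan 18° · sin 80° = 0.3200
α = arctan(0.3200) = 17.74°

18°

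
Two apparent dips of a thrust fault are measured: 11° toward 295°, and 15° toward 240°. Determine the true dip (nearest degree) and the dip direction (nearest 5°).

The two traces are lines in the plane: v₁ = (sin 295°·cos 11°, cos 295°·cos 11°, −sin 11°), v₂ = (sin 240°·cos 15°, cos 240°·cos 15°, −sin 15°).
The plane normal is n = v₁ × v₂ ∝ (-0.200, -0.071, 0.777).
tan δ = √(n_x²+n_y²)/n_z = 0.212/0.777, so δ = 15.2°.
The horizontal component of n points toward azimuth atan2(n_x, n_y) = 251°, the dip direction.

true dip 15°, dip direction 250°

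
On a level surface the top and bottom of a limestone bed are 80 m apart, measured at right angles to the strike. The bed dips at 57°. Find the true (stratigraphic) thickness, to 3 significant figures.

67.1 m

True thickness t = w · sin(dip) = 80 × sin 57°
t = 80 × 0.8387 = 67.094 m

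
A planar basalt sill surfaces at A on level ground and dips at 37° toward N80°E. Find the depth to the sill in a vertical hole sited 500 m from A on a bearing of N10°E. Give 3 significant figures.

The hole lies 70° from the dip direction, so the down-dip offset is 500 × cos 70° = 171.01 m.
Depth = down-dip offset × tan(dip) = 171.01 × tan 37° = 171.01 × 0.7536
Depth = 128.87 m

129 m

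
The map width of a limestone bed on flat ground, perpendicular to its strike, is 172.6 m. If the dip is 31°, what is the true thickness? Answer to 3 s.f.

True thickness t = w · sin(dip) = 172.6 × sin 31°
t = 172.6 × 0.5150 = 88.896 m

88.9 m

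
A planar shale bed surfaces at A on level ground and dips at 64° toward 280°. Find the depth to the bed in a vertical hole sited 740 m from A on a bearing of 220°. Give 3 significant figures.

The hole lies 60° from the dip direction, so the down-dip offset is 740 × cos 60° = 370.00 m.
Depth = down-dip offset × tan(dip) = 370.00 × tan 64° = 370.00 × 2.0503
Depth = 758.61 m

759 m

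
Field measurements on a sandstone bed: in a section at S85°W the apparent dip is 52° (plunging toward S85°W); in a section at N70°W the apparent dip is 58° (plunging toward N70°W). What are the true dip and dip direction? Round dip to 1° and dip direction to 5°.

Represent each trace as a vector plunging at its apparent dip toward its trend (east-north-up frame): v₁ = (-0.613, -0.054, -0.788), v₂ = (-0.498, 0.181, -0.848).
Cross product v₁ × v₂ gives the pole to the plane: n ∝ (-0.188, 0.128, 0.138).
True dip = arccos(n_z / |n|) = arccos(0.5182) = 58.8°.
Dip direction = azimuth of (n_x, n_y) = atan2(-0.188, 0.128) = 304°.

true dip 59°, dip direction 305°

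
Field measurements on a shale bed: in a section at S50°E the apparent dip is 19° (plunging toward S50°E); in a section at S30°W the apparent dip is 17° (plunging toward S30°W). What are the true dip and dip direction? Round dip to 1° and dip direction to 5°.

Each apparent-dip line lies in the plane. As unit vectors (x east, y north, z up), v₁ plunges 19°→S50°E and v₂ plunges 17°→S30°W.
The plane normal is n = v₁ × v₂ ∝ (0.092, -0.367, 0.890).
True dip = arccos(n_z / |n|) = arccos(0.9202) = 23.0°.
Dip direction = atan2(0.092, -0.367) = 166° (azimuth of n's horizontal projection).

true dip 23°, dip direction 165°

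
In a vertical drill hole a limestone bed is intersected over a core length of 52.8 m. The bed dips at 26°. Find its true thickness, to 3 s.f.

True thickness t = h · cos(dip) = 52.8 × cos 26°
t = 52.8 × 0.8988 = 47.456 m

47.5 m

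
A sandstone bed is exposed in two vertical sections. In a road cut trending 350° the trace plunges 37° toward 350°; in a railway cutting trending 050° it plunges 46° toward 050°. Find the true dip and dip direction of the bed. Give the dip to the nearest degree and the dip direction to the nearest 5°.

Represent each trace as a vector plunging at its apparent dip toward its trend (east-north-up frame): v₁ = (-0.139, 0.787, -0.602), v₂ = (0.532, 0.447, -0.719).
The plane normal is n = v₁ × v₂ ∝ (0.297, 0.420, 0.480).
Dip δ = arctan(|n_h|/n_z) = arctan(0.514/0.480) = 47.0°.
Dip direction = azimuth of (n_x, n_y) = atan2(0.297, 0.420) = 35°.

true dip 47°, dip direction 035°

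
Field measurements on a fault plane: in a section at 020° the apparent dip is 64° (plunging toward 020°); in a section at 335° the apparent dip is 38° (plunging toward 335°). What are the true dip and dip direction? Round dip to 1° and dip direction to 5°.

Represent each trace as a vector plunging at its apparent dip toward its trend (east-north-up frame): v₁ = (0.150, 0.412, -0.899), v₂ = (-0.333, 0.714, -0.616).
The plane normal is n = v₁ × v₂ ∝ (0.388, 0.392, 0.244).
True dip = arccos(n_z / |n|) = arccos(0.4050) = 66.1°.
Dip direction = azimuth of (n_x, n_y) = atan2(0.388, 0.392) = 45°.

true dip 66°, dip direction 045°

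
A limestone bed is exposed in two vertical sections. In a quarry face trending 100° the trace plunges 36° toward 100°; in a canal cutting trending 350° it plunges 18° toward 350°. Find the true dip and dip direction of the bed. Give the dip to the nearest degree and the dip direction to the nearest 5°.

Each apparent-dip line lies in the plane. As unit vectors (x east, y north, z up), v₁ plunges 36°→100° and v₂ plunges 18°→350°.
The plane normal is n = v₁ × v₂ ∝ (0.594, 0.343, 0.723).
Dip δ = arctan(|n_h|/n_z) = arctan(0.686/0.723) = 43.5°.
Dip direction = azimuth of (n_x, n_y) = atan2(0.594, 0.343) = 60°.

true dip 43°, dip direction 060°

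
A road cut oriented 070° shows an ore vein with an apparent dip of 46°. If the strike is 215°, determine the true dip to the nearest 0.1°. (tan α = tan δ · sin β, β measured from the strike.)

β = acute angle between strike 215° and section 070° = 35°.
tan δ = tan α / sin β = tan 46° / sin 35° = 1.0355 / 0.5736 = 1.8054
true dip = arctan 1.8054 = 61.02°

61.0°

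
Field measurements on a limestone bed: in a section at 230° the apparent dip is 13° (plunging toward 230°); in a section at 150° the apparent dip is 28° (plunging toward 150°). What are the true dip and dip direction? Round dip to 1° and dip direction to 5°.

Each apparent-dip line lies in the plane. As unit vectors (x east, y north, z up), v₁ plunges 13°→230° and v₂ plunges 28°→150°.
n = v₁ × v₂ = (0.122, -0.450, 0.847) (taken with n_z > 0).
True dip = arccos(n_z / |n|) = arccos(0.8762) = 28.8°.
Dip direction = atan2(0.122, -0.450) = 165° (azimuth of n's horizontal projection).

true dip 29°, dip direction 165°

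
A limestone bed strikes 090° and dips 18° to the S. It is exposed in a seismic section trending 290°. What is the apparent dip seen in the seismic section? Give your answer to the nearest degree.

6°

The strike is 090° and the section trends 290°; the acute angle between them is β = 20°.
tan(apparent dip) = tan 18° · sin 20° = 0.1111
α = arctan(0.1111) = 6.34°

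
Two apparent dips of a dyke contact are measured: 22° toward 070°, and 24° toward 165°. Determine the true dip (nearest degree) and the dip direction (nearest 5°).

true dip 32°, dip direction 120°

The two traces are lines in the plane: v₁ = (sin 70°·cos 22°, cos 70°·cos 22°, −sin 22°), v₂ = (sin 165°·cos 24°, cos 165°·cos 24°, −sin 24°).
Cross product v₁ × v₂ gives the pole to the plane: n ∝ (0.460, -0.266, 0.844).
True dip = arccos(n_z / |n|) = arccos(0.8464) = 32.2°.
Dip direction = azimuth of (n_x, n_y) = atan2(0.460, -0.266) = 120°.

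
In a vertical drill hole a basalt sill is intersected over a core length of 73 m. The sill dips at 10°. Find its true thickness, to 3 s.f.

True thickness t = h · cos(dip) = 73 × cos 10°
t = 73 × 0.9848 = 71.891 m

71.9 m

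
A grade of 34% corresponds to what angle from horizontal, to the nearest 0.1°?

18.8°

tan θ = 34/100 = 0.3400
θ = arctan(0.3400) = 18.78°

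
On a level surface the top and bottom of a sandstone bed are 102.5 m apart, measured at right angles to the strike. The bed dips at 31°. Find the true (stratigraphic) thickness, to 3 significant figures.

True thickness t = w · sin(dip) = 102.5 × sin 31°
t = 102.5 × 0.5150 = 52.791 m

52.8 m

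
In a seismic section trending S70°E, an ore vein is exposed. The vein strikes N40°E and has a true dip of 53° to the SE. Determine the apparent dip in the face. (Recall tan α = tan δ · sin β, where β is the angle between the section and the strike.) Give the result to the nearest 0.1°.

51.3°

The strike is N40°E and the section trends S70°E; the acute angle between them is β = 70°.
tan α = tan 53° × sin 70° = 1.3270 × 0.9397 = 1.2470
apparent dip = arctan 1.2470 = 51.27°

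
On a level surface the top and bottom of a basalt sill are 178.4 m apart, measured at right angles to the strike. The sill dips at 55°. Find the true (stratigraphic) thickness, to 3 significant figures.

146 m

True thickness t = w · sin(dip) = 178.4 × sin 55°
t = 178.4 × 0.8192 = 146.137 m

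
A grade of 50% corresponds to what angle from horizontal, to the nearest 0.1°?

tan θ = 50/100 = 0.5000
θ = arctan(0.5000) = 26.57°

26.6°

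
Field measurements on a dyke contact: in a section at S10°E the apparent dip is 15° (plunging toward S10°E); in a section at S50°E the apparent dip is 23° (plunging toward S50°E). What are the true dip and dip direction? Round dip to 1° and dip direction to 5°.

The two traces are lines in the plane: v₁ = (sin 170°·cos 15°, cos 170°·cos 15°, −sin 15°), v₂ = (sin 130°·cos 23°, cos 130°·cos 23°, −sin 23°).
n = v₁ × v₂ = (0.219, -0.117, 0.572) (taken with n_z > 0).
True dip = arccos(n_z / |n|) = arccos(0.9174) = 23.4°.
The horizontal component of n points toward azimuth atan2(n_x, n_y) = 118°, the dip direction.

true dip 23°, dip direction 120°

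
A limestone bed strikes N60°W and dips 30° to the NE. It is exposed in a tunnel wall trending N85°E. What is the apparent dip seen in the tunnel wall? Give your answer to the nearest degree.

The strike is N60°W and the section trends N85°E; the acute angle between them is β = 35°.
tan(apparent dip) = tan 30° · sin 35° = 0.3312
α = arctan(0.3312) = 18.32°

18°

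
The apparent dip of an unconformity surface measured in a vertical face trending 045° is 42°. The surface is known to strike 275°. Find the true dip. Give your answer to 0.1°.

The section is 50° from the strike.
tan δ = tan α / sin β = tan 42° / sin 50° = 0.9004 / 0.7660 = 1.1754
δ = arctan(1.1754) = 49.61°

49.6°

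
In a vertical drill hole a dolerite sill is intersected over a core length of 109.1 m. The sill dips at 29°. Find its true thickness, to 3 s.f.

True thickness t = h · cos(dip) = 109.1 × cos 29°
t = 109.1 × 0.8746 = 95.421 m

95.4 m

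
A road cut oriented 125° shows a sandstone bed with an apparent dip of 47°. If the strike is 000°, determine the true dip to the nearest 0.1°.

β = acute angle between strike 000° and section 125° = 55°.
tan δ = tan α / sin β = tan 47° / sin 55° = 1.0724 / 0.8192 = 1.3091
true dip = arctan 1.3091 = 52.62°

52.6°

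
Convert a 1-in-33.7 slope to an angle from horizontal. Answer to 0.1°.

1.7°

tan θ = 1/33.7 = 0.0297
θ = arctan(0.0297) = 1.70°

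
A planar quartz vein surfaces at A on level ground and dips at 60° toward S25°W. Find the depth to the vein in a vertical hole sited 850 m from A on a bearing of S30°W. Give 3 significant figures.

1470 m

The hole lies 5° from the dip direction, so the down-dip offset is 850 × cos 5° = 846.77 m.
Depth = down-dip offset × tan(dip) = 846.77 × tan 60° = 846.77 × 1.7321
Depth = 1466.64 m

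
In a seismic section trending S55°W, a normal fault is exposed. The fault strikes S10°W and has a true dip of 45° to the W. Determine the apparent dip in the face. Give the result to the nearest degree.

The strike is S10°W and the section trends S55°W; the acute angle between them is β = 45°.
tan α = tan 45° × sin 45° = 1.0000 × 0.7071 = 0.7071
apparent dip = arctan 0.7071 = 35.26°

35°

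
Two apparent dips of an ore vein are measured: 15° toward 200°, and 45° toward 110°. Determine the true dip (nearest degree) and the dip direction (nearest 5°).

Each apparent-dip line lies in the plane. As unit vectors (x east, y north, z up), v₁ plunges 15°→200° and v₂ plunges 45°→110°.
The plane normal is n = v₁ × v₂ ∝ (0.579, -0.406, 0.683).
tan δ = √(n_x²+n_y²)/n_z = 0.707/0.683, so δ = 46.0°.
Dip direction = atan2(0.579, -0.406) = 125° (azimuth of n's horizontal projection).

true dip 46°, dip direction 125°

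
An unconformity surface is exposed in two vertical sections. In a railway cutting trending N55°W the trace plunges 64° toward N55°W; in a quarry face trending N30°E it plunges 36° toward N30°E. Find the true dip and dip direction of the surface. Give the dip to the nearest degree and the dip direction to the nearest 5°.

Each apparent-dip line lies in the plane. As unit vectors (x east, y north, z up), v₁ plunges 64°→N55°W and v₂ plunges 36°→N30°E.
Cross product v₁ × v₂ gives the pole to the plane: n ∝ (-0.482, 0.575, 0.353).
tan δ = √(n_x²+n_y²)/n_z = 0.750/0.353, so δ = 64.8°.
Dip direction = atan2(-0.482, 0.575) = 320° (azimuth of n's horizontal projection).

true dip 65°, dip direction 320°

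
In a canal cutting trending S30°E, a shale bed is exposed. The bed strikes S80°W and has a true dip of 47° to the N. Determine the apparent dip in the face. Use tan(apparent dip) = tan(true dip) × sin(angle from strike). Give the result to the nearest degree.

Angle between strike (S80°W) and section (S30°E): β = 70°.
tan(apparent dip) = tan 47° · sin 70° = 1.0077
apparent dip = arctan 1.0077 = 45.22°

45°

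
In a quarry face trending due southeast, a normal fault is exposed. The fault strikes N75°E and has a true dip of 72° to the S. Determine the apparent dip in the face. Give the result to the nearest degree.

The section lies 60° from the strike.
tan α = tan 72° × sin 60° = 3.0777 × 0.8660 = 2.6654
apparent dip = arctan 2.6654 = 69.43°

69°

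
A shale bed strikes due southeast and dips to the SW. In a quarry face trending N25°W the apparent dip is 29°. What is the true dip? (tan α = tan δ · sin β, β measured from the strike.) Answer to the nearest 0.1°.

58.3°

β = acute angle between strike due southeast and section N25°W = 20°.
tan δ = tan α / sin β = tan 29° / sin 20° = 0.5543 / 0.3420 = 1.6207
δ = arctan(1.6207) = 58.32°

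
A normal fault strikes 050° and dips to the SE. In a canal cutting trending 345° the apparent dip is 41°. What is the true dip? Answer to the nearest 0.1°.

43.8°

β = acute angle between strike 050° and section 345° = 65°.
tan δ = tan α / sin β = tan 41° / sin 65° = 0.8693 / 0.9063 = 0.9592
true dip = arctan 0.9592 = 43.81°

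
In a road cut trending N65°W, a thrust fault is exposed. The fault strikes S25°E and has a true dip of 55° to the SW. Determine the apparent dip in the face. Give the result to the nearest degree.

43°

Angle between strike (S25°E) and section (N65°W): β = 40°.
tan(apparent dip) = tan 55° · sin 40° = 0.9180
apparent dip = arctan 0.9180 = 42.55°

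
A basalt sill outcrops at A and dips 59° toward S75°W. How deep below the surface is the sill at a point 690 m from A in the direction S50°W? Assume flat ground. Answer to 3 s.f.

1040 m

The hole lies 25° from the dip direction, so the down-dip offset is 690 × cos 25° = 625.35 m.
Depth = down-dip offset × tan(dip) = 625.35 × tan 59° = 625.35 × 1.6643
Depth = 1040.76 m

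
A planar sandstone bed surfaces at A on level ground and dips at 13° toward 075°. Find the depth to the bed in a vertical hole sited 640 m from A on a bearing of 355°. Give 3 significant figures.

The hole lies 80° from the dip direction, so the down-dip offset is 640 × cos 80° = 111.13 m.
Depth = down-dip offset × tan(dip) = 111.13 × tan 13° = 111.13 × 0.2309
Depth = 25.66 m

25.7 m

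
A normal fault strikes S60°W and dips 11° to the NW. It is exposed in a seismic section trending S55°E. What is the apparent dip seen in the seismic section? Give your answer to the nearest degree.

10°

Angle between strike (S60°W) and section (S55°E): β = 65°.
tan α = tan 11° × sin 65° = 0.1944 × 0.9063 = 0.1762
apparent dip = arctan 0.1762 = 9.99°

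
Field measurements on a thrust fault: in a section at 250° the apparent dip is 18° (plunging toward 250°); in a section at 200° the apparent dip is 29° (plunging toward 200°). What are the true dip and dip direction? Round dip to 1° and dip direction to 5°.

true dip 29°, dip direction 195°

Each apparent-dip line lies in the plane. As unit vectors (x east, y north, z up), v₁ plunges 18°→250° and v₂ plunges 29°→200°.
The plane normal is n = v₁ × v₂ ∝ (-0.096, -0.341, 0.637).
Dip δ = arctan(|n_h|/n_z) = arctan(0.354/0.637) = 29.1°.
Dip direction = azimuth of (n_x, n_y) = atan2(-0.096, -0.341) = 196°.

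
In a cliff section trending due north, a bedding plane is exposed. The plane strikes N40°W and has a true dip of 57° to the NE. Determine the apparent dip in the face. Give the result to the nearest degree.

The section lies 40° from the strike.
tan(apparent dip) = tan 57° · sin 40° = 0.9898
apparent dip = arctan 0.9898 = 44.71°

45°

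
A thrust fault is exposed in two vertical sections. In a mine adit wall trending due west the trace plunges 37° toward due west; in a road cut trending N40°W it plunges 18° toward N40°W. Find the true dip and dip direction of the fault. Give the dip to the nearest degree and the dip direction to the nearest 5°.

true dip 38°, dip direction 255°

The two traces are lines in the plane: v₁ = (sin 270°·cos 37°, cos 270°·cos 37°, −sin 37°), v₂ = (sin 320°·cos 18°, cos 320°·cos 18°, −sin 18°).
Cross product v₁ × v₂ gives the pole to the plane: n ∝ (-0.438, -0.121, 0.582).
True dip = arccos(n_z / |n|) = arccos(0.7878) = 38.0°.
The horizontal component of n points toward azimuth atan2(n_x, n_y) = 255°, the dip direction.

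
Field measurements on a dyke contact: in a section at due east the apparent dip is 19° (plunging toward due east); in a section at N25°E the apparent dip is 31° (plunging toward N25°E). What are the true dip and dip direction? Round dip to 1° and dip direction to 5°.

Represent each trace as a vector plunging at its apparent dip toward its trend (east-north-up frame): v₁ = (0.946, 0.000, -0.326), v₂ = (0.362, 0.777, -0.515).
n = v₁ × v₂ = (0.253, 0.369, 0.735) (taken with n_z > 0).
tan δ = √(n_x²+n_y²)/n_z = 0.447/0.735, so δ = 31.3°.
The horizontal component of n points toward azimuth atan2(n_x, n_y) = 34°, the dip direction.

true dip 31°, dip direction 035°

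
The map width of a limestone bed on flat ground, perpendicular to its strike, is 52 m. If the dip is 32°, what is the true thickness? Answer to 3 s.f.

True thickness t = w · sin(dip) = 52 × sin 32°
t = 52 × 0.5299 = 27.556 m

27.6 m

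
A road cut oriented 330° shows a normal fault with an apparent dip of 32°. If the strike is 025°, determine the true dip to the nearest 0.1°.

β = acute angle between strike 025° and section 330° = 55°.
tan(true dip) = tan 32° / sin 55° = 0.7628
δ = arctan(0.7628) = 37.34°

37.3°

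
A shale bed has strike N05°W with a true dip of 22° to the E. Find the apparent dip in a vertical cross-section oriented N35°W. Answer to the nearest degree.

The section lies 30° from the strike.
tan(apparent dip) = tan 22° · sin 30° = 0.2020
α = arctan(0.2020) = 11.42°

11°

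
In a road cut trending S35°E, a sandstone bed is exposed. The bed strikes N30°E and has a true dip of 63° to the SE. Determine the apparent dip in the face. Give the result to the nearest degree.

61°

Angle between strike (N30°E) and section (S35°E): β = 65°.
tan(apparent dip) = tan 63° · sin 65° = 1.7787
α = arctan(1.7787) = 60.66°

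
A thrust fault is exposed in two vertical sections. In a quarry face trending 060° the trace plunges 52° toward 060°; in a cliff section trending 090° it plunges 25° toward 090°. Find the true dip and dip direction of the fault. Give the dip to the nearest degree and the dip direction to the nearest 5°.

true dip 61°, dip direction 015°

The two traces are lines in the plane: v₁ = (sin 60°·cos 52°, cos 60°·cos 52°, −sin 52°), v₂ = (sin 90°·cos 25°, cos 90°·cos 25°, −sin 25°).
The plane normal is n = v₁ × v₂ ∝ (0.130, 0.489, 0.279).
Dip δ = arctan(|n_h|/n_z) = arctan(0.506/0.279) = 61.1°.
The horizontal component of n points toward azimuth atan2(n_x, n_y) = 15°, the dip direction.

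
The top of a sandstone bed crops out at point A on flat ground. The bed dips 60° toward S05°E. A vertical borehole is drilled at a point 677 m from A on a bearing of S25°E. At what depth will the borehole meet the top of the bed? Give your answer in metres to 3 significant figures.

1100 m

The hole lies 20° from the dip direction, so the down-dip offset is 677 × cos 20° = 636.17 m.
Depth = down-dip offset × tan(dip) = 636.17 × tan 60° = 636.17 × 1.7321
Depth = 1101.88 m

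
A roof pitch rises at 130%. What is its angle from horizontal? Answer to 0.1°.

tan θ = 130/100 = 1.3000
θ = arctan(1.3000) = 52.43°

52.4°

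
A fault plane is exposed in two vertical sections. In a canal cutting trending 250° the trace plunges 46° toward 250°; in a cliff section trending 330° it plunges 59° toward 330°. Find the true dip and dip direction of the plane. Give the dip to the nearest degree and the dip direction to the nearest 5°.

true dip 61°, dip direction 305°

Each apparent-dip line lies in the plane. As unit vectors (x east, y north, z up), v₁ plunges 46°→250° and v₂ plunges 59°→330°.
Cross product v₁ × v₂ gives the pole to the plane: n ∝ (-0.525, 0.374, 0.352).
Dip δ = arctan(|n_h|/n_z) = arctan(0.644/0.352) = 61.3°.
Dip direction = atan2(-0.525, 0.374) = 306° (azimuth of n's horizontal projection).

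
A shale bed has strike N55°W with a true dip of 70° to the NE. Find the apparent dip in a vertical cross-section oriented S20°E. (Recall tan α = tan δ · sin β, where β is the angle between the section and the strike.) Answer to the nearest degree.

The section lies 35° from the strike.
tan(apparent dip) = tan 70° · sin 35° = 1.5759
apparent dip = arctan 1.5759 = 57.60°

58°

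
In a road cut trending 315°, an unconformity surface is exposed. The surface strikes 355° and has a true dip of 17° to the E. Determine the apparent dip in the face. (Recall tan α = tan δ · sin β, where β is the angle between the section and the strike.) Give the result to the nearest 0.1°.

The section lies 40° from the strike.
tan α = tan 17° × sin 40° = 0.3057 × 0.6428 = 0.1965
α = arctan(0.1965) = 11.12°

11.1°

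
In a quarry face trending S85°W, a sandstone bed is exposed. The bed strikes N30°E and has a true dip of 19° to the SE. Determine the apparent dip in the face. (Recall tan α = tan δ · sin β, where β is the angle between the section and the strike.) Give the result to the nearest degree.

16°

The section lies 55° from the strike.
tan(apparent dip) = tan 19° · sin 55° = 0.2821
apparent dip = arctan 0.2821 = 15.75°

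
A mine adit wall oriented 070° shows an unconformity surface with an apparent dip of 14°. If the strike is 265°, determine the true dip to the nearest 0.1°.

β = acute angle between strike 265° and section 070° = 15°.
tan δ = tan α / sin β = tan 14° / sin 15° = 0.2493 / 0.2588 = 0.9633
δ = arctan(0.9633) = 43.93°

43.9°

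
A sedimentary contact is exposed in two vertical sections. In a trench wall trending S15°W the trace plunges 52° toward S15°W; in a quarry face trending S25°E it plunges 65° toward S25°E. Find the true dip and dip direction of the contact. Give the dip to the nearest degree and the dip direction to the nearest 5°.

true dip 66°, dip direction 140°

Each apparent-dip line lies in the plane. As unit vectors (x east, y north, z up), v₁ plunges 52°→S15°W and v₂ plunges 65°→S25°E.
The plane normal is n = v₁ × v₂ ∝ (0.237, -0.285, 0.167).
tan δ = √(n_x²+n_y²)/n_z = 0.371/0.167, so δ = 65.7°.
The horizontal component of n points toward azimuth atan2(n_x, n_y) = 140°, the dip direction.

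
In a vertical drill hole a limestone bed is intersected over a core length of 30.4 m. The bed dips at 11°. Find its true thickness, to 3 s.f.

True thickness t = h · cos(dip) = 30.4 × cos 11°
t = 30.4 × 0.9816 = 29.841 m

29.8 m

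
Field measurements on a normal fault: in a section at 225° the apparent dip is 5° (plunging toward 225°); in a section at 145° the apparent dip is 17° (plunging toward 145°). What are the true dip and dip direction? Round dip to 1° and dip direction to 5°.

true dip 17°, dip direction 150°

Each apparent-dip line lies in the plane. As unit vectors (x east, y north, z up), v₁ plunges 5°→225° and v₂ plunges 17°→145°.
n = v₁ × v₂ = (0.138, -0.254, 0.938) (taken with n_z > 0).
tan δ = √(n_x²+n_y²)/n_z = 0.289/0.938, so δ = 17.1°.
Dip direction = atan2(0.138, -0.254) = 152° (azimuth of n's horizontal projection).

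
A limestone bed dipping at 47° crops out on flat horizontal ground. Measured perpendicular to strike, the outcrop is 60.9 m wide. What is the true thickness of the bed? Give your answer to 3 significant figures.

True thickness t = w · sin(dip) = 60.9 × sin 47°
t = 60.9 × 0.7314 = 44.539 m

44.5 m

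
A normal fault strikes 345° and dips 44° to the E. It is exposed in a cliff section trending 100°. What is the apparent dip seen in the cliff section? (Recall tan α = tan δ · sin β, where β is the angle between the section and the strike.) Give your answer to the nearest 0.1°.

The strike is 345° and the section trends 100°; the acute angle between them is β = 65°.
tan α = tan 44° × sin 65° = 0.9657 × 0.9063 = 0.8752
α = arctan(0.8752) = 41.19°

41.2°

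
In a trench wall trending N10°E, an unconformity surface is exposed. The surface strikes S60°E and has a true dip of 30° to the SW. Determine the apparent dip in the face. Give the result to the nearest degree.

28°

Angle between strike (S60°E) and section (N10°E): β = 70°.
tan α = tan 30° × sin 70° = 0.5774 × 0.9397 = 0.5425
α = arctan(0.5425) = 28.48°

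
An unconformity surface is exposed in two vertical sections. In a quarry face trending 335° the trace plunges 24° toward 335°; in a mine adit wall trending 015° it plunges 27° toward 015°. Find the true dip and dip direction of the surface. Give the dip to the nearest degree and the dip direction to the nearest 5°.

Each apparent-dip line lies in the plane. As unit vectors (x east, y north, z up), v₁ plunges 24°→335° and v₂ plunges 27°→015°.
n = v₁ × v₂ = (0.026, 0.269, 0.523) (taken with n_z > 0).
True dip = arccos(n_z / |n|) = arccos(0.8884) = 27.3°.
Dip direction = atan2(0.026, 0.269) = 5° (azimuth of n's horizontal projection).

true dip 27°, dip direction 005°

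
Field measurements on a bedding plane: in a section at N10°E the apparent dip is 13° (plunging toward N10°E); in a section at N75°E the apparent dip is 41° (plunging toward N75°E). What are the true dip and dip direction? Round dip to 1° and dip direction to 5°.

Represent each trace as a vector plunging at its apparent dip toward its trend (east-north-up frame): v₁ = (0.169, 0.960, -0.225), v₂ = (0.729, 0.195, -0.656).
Cross product v₁ × v₂ gives the pole to the plane: n ∝ (0.586, 0.053, 0.666).
Dip δ = arctan(|n_h|/n_z) = arctan(0.588/0.666) = 41.4°.
Dip direction = atan2(0.586, 0.053) = 85° (azimuth of n's horizontal projection).

true dip 41°, dip direction 085°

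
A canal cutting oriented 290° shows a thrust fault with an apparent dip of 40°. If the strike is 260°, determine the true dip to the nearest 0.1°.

59.2°

β = acute angle between strike 260° and section 290° = 30°.
tan δ = tan α / sin β = tan 40° / sin 30° = 0.8391 / 0.5000 = 1.6782
true dip = arctan 1.6782 = 59.21°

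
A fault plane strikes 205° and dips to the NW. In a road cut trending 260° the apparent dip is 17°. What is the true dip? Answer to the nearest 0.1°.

20.5°

β = acute angle between strike 205° and section 260° = 55°.
tan(true dip) = tan 17° / sin 55° = 0.3732
true dip = arctan 0.3732 = 20.47°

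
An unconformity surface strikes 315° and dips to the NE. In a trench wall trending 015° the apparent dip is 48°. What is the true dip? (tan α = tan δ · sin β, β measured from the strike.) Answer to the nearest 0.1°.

The section is 60° from the strike.
tan(true dip) = tan 48° / sin 60° = 1.2824
δ = arctan(1.2824) = 52.05°

52.1°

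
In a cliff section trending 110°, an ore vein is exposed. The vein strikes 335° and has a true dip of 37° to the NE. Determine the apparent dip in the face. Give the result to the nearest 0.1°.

28.1°

The strike is 335° and the section trends 110°; the acute angle between them is β = 45°.
tan(apparent dip) = tan 37° · sin 45° = 0.5328
α = arctan(0.5328) = 28.05°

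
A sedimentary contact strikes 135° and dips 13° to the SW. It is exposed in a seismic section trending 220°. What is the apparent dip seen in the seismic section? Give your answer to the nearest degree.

13°

The strike is 135° and the section trends 220°; the acute angle between them is β = 85°.
tan α = tan 13° × sin 85° = 0.2309 × 0.9962 = 0.2300
apparent dip = arctan 0.2300 = 12.95°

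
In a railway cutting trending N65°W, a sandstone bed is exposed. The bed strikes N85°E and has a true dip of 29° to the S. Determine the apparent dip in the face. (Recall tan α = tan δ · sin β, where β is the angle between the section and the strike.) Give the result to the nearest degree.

15°

Angle between strike (N85°E) and section (N65°W): β = 30°.
tan(apparent dip) = tan 29° · sin 30° = 0.2772
apparent dip = arctan 0.2772 = 15.49°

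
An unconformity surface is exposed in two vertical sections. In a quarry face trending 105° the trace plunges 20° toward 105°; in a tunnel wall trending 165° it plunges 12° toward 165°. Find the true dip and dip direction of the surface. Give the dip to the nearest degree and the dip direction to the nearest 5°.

true dip 20°, dip direction 110°

Represent each trace as a vector plunging at its apparent dip toward its trend (east-north-up frame): v₁ = (0.908, -0.243, -0.342), v₂ = (0.253, -0.945, -0.208).
Cross product v₁ × v₂ gives the pole to the plane: n ∝ (0.273, -0.102, 0.796).
tan δ = √(n_x²+n_y²)/n_z = 0.291/0.796, so δ = 20.1°.
Dip direction = azimuth of (n_x, n_y) = atan2(0.273, -0.102) = 111°.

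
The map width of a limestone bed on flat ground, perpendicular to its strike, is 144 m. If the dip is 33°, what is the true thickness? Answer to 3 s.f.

78.4 m

True thickness t = w · sin(dip) = 144 × sin 33°
t = 144 × 0.5446 = 78.428 m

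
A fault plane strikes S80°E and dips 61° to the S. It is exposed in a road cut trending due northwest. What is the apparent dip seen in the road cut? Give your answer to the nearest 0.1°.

46.0°

The strike is S80°E and the section trends due northwest; the acute angle between them is β = 35°.
tan(apparent dip) = tan 61° · sin 35° = 1.0348
α = arctan(1.0348) = 45.98°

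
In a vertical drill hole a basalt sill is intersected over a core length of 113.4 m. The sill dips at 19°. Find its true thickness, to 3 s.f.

107 m

True thickness t = h · cos(dip) = 113.4 × cos 19°
t = 113.4 × 0.9455 = 107.222 m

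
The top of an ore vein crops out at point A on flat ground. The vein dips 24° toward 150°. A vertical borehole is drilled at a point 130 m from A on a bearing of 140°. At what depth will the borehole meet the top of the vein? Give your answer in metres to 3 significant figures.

The hole lies 10° from the dip direction, so the down-dip offset is 130 × cos 10° = 128.03 m.
Depth = down-dip offset × tan(dip) = 128.03 × tan 24° = 128.03 × 0.4452
Depth = 57.00 m

57.0 m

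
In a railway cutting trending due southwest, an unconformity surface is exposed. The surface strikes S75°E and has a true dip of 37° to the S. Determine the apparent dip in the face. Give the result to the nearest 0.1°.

The section lies 60° from the strike.
tan α = tan 37° × sin 60° = 0.7536 × 0.8660 = 0.6526
α = arctan(0.6526) = 33.13°

33.1°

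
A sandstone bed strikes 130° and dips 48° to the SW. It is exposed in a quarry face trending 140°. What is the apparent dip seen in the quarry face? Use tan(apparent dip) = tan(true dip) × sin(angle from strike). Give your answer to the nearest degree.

11°

Angle between strike (130°) and section (140°): β = 10°.
tan α = tan 48° × sin 10° = 1.1106 × 0.1736 = 0.1929
apparent dip = arctan 0.1929 = 10.92°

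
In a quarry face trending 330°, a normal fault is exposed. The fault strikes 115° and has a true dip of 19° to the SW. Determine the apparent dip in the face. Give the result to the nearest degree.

11°

Angle between strike (115°) and section (330°): β = 35°.
tan(apparent dip) = tan 19° · sin 35° = 0.1975
apparent dip = arctan 0.1975 = 11.17°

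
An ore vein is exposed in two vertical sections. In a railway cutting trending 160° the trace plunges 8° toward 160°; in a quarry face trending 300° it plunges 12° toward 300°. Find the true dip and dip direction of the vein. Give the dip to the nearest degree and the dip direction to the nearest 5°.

true dip 27°, dip direction 235°

Each apparent-dip line lies in the plane. As unit vectors (x east, y north, z up), v₁ plunges 8°→160° and v₂ plunges 12°→300°.
Cross product v₁ × v₂ gives the pole to the plane: n ∝ (-0.262, -0.188, 0.623).
True dip = arccos(n_z / |n|) = arccos(0.8881) = 27.4°.
Dip direction = atan2(-0.262, -0.188) = 234° (azimuth of n's horizontal projection).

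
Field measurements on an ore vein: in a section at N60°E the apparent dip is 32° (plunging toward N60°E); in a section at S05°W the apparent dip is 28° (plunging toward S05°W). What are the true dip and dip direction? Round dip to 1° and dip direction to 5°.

The two traces are lines in the plane: v₁ = (sin 60°·cos 32°, cos 60°·cos 32°, −sin 32°), v₂ = (sin 185°·cos 28°, cos 185°·cos 28°, −sin 28°).
The plane normal is n = v₁ × v₂ ∝ (0.665, -0.386, 0.613).
Dip δ = arctan(|n_h|/n_z) = arctan(0.769/0.613) = 51.4°.
The horizontal component of n points toward azimuth atan2(n_x, n_y) = 120°, the dip direction.

true dip 51°, dip direction 120°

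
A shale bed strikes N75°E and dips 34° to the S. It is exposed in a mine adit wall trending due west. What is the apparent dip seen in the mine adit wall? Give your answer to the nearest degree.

The strike is N75°E and the section trends due west; the acute angle between them is β = 15°.
tan α = tan 34° × sin 15° = 0.6745 × 0.2588 = 0.1746
α = arctan(0.1746) = 9.90°

10°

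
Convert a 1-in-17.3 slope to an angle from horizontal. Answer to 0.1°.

3.3°

tan θ = 1/17.3 = 0.0578
θ = arctan(0.0578) = 3.31°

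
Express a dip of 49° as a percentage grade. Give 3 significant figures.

115%

grade % = 100 × tan 49° = 100 × 1.1504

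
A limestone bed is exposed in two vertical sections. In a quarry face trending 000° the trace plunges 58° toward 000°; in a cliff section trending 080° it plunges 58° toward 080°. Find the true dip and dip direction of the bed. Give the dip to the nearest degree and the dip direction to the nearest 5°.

Represent each trace as a vector plunging at its apparent dip toward its trend (east-north-up frame): v₁ = (0.000, 0.530, -0.848), v₂ = (0.522, 0.092, -0.848).
Cross product v₁ × v₂ gives the pole to the plane: n ∝ (0.371, 0.443, 0.277).
Dip δ = arctan(|n_h|/n_z) = arctan(0.578/0.277) = 64.4°.
The horizontal component of n points toward azimuth atan2(n_x, n_y) = 40°, the dip direction.

true dip 64°, dip direction 040°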